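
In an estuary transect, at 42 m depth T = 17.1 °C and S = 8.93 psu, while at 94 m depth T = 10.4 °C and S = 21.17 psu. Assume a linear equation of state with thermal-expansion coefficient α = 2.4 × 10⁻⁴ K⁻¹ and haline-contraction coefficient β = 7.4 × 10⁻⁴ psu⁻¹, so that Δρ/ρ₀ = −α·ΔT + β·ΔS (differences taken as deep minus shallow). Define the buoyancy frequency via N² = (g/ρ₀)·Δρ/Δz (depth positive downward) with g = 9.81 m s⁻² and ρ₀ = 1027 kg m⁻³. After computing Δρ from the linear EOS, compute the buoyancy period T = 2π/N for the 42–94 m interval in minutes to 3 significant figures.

2.33 min

ΔT = -6.7 K, ΔS = +12.24 psu (deep − shallow).
Δρ/ρ₀ = −αΔT + βΔS = 1.608 × 10⁻³ + 9.0576 × 10⁻³ = 0.0106656, so Δρ ≈ 10.95 kg m⁻³.
N² = (g/ρ₀)·Δρ/Δz = g·(Δρ/ρ₀)/Δz = 9.81 × 0.0106656 / 52 = 2.0121 × 10⁻³ s⁻².
N = √(2.0121 × 10⁻³) = 0.044856 rad s⁻¹ → T = 2π/N = 140.07 s = 2.3345 min ≈ 2.33 min.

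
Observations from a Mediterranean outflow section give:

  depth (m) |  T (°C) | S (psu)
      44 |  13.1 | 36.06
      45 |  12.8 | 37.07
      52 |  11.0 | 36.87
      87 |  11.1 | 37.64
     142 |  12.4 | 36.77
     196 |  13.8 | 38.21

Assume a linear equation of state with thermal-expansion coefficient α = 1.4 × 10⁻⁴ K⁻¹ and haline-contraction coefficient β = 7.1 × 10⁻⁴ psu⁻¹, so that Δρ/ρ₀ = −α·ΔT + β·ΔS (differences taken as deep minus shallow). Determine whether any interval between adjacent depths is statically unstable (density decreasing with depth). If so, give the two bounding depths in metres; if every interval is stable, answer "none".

87–142 m

Evaluate Δρ/ρ₀ = −αΔT + βΔS across each adjacent pair:
  44–45 m: −αΔT+βΔS = −(1.4 × 10⁻⁴)(-0.3)+(7.1 × 10⁻⁴)(+1.01) = 7.6 × 10⁻⁴ → stable
  45–52 m: −αΔT+βΔS = −(1.4 × 10⁻⁴)(-1.8)+(7.1 × 10⁻⁴)(-0.20) = 1.1 × 10⁻⁴ → stable
  52–87 m: −αΔT+βΔS = −(1.4 × 10⁻⁴)(+0.1)+(7.1 × 10⁻⁴)(+0.77) = 5.3 × 10⁻⁴ → stable
  87–142 m: −αΔT+βΔS = −(1.4 × 10⁻⁴)(+1.3)+(7.1 × 10⁻⁴)(-0.87) = -8.0 × 10⁻⁴ → UNSTABLE
  142–196 m: −αΔT+βΔS = −(1.4 × 10⁻⁴)(+1.4)+(7.1 × 10⁻⁴)(+1.44) = 8.3 × 10⁻⁴ → stable
The 87–142 m interval has Δρ < 0: lighter water underlies denser water.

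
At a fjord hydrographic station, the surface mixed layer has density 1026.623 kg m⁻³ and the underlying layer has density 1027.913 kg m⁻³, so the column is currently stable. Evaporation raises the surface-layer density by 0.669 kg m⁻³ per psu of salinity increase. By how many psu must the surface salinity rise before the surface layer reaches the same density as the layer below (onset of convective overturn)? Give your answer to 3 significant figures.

Density deficit of the surface layer: 1027.913 − 1026.623 = 1.29 kg m⁻³.
Required change = 1.29 / 0.669 = 1.93 psu.

1.93 psu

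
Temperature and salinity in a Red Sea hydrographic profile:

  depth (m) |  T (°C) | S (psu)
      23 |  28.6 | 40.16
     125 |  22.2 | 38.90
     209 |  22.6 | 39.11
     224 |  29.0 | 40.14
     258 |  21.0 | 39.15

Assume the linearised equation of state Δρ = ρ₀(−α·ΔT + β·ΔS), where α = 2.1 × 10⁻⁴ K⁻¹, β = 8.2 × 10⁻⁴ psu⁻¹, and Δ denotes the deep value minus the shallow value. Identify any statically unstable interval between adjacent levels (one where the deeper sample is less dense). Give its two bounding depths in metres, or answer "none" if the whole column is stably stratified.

209–224 m

Evaluate Δρ/ρ₀ = −αΔT + βΔS across each adjacent pair:
  23–125 m: −αΔT+βΔS = −(2.1 × 10⁻⁴)(-6.4)+(8.2 × 10⁻⁴)(-1.26) = 3.1 × 10⁻⁴ → stable
  125–209 m: −αΔT+βΔS = −(2.1 × 10⁻⁴)(+0.4)+(8.2 × 10⁻⁴)(+0.21) = 8.8 × 10⁻⁵ → stable
  209–224 m: −αΔT+βΔS = −(2.1 × 10⁻⁴)(+6.4)+(8.2 × 10⁻⁴)(+1.03) = -5.0 × 10⁻⁴ → UNSTABLE
  224–258 m: −αΔT+βΔS = −(2.1 × 10⁻⁴)(-8.0)+(8.2 × 10⁻⁴)(-0.99) = 8.7 × 10⁻⁴ → stable
The 209–224 m interval has Δρ < 0: lighter water underlies denser water.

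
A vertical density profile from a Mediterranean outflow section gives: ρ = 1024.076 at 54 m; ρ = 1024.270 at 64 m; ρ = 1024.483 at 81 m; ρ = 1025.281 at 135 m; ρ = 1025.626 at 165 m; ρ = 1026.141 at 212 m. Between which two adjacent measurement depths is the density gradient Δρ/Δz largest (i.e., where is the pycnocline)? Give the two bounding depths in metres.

54–64 m

Compute the density gradient over each adjacent pair:
  54–64 m: Δρ/Δz = 0.194/10 = 0.019 kg m⁻⁴
  64–81 m: Δρ/Δz = 0.213/17 = 0.013 kg m⁻⁴
  81–135 m: Δρ/Δz = 0.798/54 = 0.015 kg m⁻⁴
  135–165 m: Δρ/Δz = 0.345/30 = 0.011 kg m⁻⁴
  165–212 m: Δρ/Δz = 0.515/47 = 0.011 kg m⁻⁴
The largest gradient is in the 54–64 m interval — the pycnocline.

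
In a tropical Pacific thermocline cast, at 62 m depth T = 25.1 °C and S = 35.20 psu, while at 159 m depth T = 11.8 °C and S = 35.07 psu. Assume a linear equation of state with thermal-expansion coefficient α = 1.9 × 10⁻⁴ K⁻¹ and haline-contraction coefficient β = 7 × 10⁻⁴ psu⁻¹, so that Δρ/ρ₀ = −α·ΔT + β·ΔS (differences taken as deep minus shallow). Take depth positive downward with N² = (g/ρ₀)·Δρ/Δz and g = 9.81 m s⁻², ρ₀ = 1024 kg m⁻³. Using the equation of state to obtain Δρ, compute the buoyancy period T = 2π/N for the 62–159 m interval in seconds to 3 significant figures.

400 s

ΔT = -13.3 K, ΔS = -0.13 psu (deep − shallow).
Δρ/ρ₀ = −αΔT + βΔS = 2.527 × 10⁻³ − 9.10 × 10⁻⁵ = 2.436 × 10⁻³, so Δρ ≈ 2.494 kg m⁻³.
N² = (g/ρ₀)·Δρ/Δz = g·(Δρ/ρ₀)/Δz = 9.81 × 2.436 × 10⁻³ / 97 = 2.4636 × 10⁻⁴ s⁻².
N = √(2.4636 × 10⁻⁴) = 0.015696 rad s⁻¹ → T = 2π/N = 400.30 s ≈ 400 s.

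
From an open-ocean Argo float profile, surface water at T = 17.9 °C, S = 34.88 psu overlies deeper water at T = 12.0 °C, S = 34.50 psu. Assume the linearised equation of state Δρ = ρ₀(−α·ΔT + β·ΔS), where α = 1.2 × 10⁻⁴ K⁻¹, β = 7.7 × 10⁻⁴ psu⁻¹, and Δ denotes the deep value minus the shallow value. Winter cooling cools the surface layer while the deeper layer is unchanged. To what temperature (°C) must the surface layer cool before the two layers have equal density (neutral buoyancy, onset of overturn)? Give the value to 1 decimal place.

Neutral buoyancy requires Δρ = 0, i.e. −α(T_deep − T_surf′) + β(S_deep − S_surf) = 0.
T_surf′ = T_deep − (β/α)·ΔS = 12.0 − (7.7 × 10⁻⁴/1.2 × 10⁻⁴)·(-0.38) = 14.438 °C.
Cooling required: 17.9 − (14.438) = 3.462 °C.

14.4 °C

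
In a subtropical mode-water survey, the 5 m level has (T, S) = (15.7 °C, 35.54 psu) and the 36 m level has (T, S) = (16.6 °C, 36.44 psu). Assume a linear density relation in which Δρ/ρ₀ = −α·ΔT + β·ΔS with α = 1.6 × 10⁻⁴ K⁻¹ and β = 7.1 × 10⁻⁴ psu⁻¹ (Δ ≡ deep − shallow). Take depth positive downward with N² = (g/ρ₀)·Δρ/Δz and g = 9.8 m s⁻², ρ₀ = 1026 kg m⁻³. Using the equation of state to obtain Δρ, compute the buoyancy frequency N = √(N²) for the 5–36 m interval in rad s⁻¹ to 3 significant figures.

ΔT = +0.9 K, ΔS = +0.90 psu (deep − shallow).
Δρ/ρ₀ = −αΔT + βΔS = -1.44 × 10⁻⁴ + 6.39 × 10⁻⁴ = 4.95 × 10⁻⁴, so Δρ ≈ 0.5079 kg m⁻³.
N² = (g/ρ₀)·Δρ/Δz = g·(Δρ/ρ₀)/Δz = 9.8 × 4.95 × 10⁻⁴ / 31 = 1.5648 × 10⁻⁴ s⁻².
N = √(1.5648 × 10⁻⁴) = 0.012509 rad s⁻¹ ≈ 0.0125 rad s⁻¹.

0.0125 rad s⁻¹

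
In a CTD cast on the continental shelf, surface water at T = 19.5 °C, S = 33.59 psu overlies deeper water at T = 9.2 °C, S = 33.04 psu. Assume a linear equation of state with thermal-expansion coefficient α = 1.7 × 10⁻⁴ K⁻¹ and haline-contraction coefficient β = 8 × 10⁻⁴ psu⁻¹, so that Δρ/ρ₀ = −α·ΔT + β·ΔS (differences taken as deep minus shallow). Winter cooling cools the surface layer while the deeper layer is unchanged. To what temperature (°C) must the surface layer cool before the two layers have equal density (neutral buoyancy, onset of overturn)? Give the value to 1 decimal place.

11.8 °C

Neutral buoyancy requires Δρ = 0, i.e. −α(T_deep − T_surf′) + β(S_deep − S_surf) = 0.
T_surf′ = T_deep − (β/α)·ΔS = 9.2 − (8 × 10⁻⁴/1.7 × 10⁻⁴)·(-0.55) = 11.788 °C.
Cooling required: 19.5 − (11.788) = 7.712 °C.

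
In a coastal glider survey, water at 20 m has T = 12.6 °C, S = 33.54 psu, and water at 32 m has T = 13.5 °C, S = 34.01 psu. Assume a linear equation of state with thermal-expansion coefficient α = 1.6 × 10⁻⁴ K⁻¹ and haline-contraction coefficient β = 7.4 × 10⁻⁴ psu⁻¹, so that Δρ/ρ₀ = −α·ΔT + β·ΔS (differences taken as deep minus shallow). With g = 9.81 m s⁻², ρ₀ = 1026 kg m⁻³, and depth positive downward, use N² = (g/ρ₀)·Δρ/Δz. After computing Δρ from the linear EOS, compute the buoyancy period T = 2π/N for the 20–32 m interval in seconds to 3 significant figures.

487 s

ΔT = +0.9 K, ΔS = +0.47 psu (deep − shallow).
Δρ/ρ₀ = −αΔT + βΔS = -1.44 × 10⁻⁴ + 3.478 × 10⁻⁴ = 2.038 × 10⁻⁴, so Δρ ≈ 0.2091 kg m⁻³.
N² = (g/ρ₀)·Δρ/Δz = g·(Δρ/ρ₀)/Δz = 9.81 × 2.038 × 10⁻⁴ / 12 = 1.6661 × 10⁻⁴ s⁻².
N = √(1.6661 × 10⁻⁴) = 0.012908 rad s⁻¹ → T = 2π/N = 486.77 s ≈ 487 s.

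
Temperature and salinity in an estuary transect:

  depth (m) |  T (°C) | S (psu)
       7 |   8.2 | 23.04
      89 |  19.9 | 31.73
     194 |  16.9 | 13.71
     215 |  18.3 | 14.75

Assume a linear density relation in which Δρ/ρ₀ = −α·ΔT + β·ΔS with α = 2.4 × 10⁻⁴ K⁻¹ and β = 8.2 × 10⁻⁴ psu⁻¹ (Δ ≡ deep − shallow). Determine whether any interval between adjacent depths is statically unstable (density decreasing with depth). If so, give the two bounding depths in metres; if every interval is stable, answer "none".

89–194 m

Evaluate Δρ/ρ₀ = −αΔT + βΔS across each adjacent pair:
  7–89 m: −αΔT+βΔS = −(2.4 × 10⁻⁴)(+11.7)+(8.2 × 10⁻⁴)(+8.69) = 4.3 × 10⁻³ → stable
  89–194 m: −αΔT+βΔS = −(2.4 × 10⁻⁴)(-3.0)+(8.2 × 10⁻⁴)(-18.02) = -0.014 → UNSTABLE
  194–215 m: −αΔT+βΔS = −(2.4 × 10⁻⁴)(+1.4)+(8.2 × 10⁻⁴)(+1.04) = 5.2 × 10⁻⁴ → stable
The 89–194 m interval has Δρ < 0: lighter water underlies denser water.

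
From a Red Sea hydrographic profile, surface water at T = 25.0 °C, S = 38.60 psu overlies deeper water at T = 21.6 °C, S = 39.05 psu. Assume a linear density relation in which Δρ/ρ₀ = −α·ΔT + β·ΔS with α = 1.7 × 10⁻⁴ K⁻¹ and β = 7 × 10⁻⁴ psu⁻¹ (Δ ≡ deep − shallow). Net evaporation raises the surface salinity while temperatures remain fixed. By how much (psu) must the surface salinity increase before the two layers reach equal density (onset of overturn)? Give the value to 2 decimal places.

1.28 psu

Neutral buoyancy requires −α(T_deep − T_surf) + β(S_deep − S_surf′) = 0.
S_surf′ = S_deep − (α/β)·ΔT = 39.05 − (1.7 × 10⁻⁴/7 × 10⁻⁴)·(-3.4) = 39.8757 psu.
Increase required: 39.8757 − 38.60 = 1.2757 psu.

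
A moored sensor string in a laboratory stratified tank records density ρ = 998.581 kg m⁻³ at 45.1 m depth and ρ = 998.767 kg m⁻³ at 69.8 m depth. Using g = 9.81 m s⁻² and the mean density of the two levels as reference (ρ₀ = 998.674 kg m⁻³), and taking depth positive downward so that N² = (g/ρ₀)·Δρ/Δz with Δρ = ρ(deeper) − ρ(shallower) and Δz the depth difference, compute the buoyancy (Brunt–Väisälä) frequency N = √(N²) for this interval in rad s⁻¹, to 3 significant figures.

Δρ = 998.767 − 998.581 = 0.186 kg m⁻³ over Δz = 69.8 − 45.1 = 24.7 m.
N² = (9.81/998.674) × (0.186/24.7) = 7.3971 × 10⁻⁵ s⁻².
N = √(7.3971 × 10⁻⁵) = 8.6006 × 10⁻³ rad s⁻¹ ≈ 8.60 × 10⁻³ rad s⁻¹.
N² > 0, so the interval is statically stable.

8.60 × 10⁻³ rad s⁻¹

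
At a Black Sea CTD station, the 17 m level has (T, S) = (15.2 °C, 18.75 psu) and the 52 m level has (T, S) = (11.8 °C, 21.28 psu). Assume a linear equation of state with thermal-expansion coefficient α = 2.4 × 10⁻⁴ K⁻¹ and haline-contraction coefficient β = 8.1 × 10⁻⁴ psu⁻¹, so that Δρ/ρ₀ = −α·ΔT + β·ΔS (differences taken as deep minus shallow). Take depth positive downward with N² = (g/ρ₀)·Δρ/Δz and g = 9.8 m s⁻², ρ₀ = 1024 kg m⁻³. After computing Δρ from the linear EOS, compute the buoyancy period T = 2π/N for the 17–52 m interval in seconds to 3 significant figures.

ΔT = -3.4 K, ΔS = +2.53 psu (deep − shallow).
Δρ/ρ₀ = −αΔT + βΔS = 8.16 × 10⁻⁴ + 2.0493 × 10⁻³ = 2.8653 × 10⁻³, so Δρ ≈ 2.934 kg m⁻³.
N² = (g/ρ₀)·Δρ/Δz = g·(Δρ/ρ₀)/Δz = 9.8 × 2.8653 × 10⁻³ / 35 = 8.0228 × 10⁻⁴ s⁻².
N = √(8.0228 × 10⁻⁴) = 0.028325 rad s⁻¹ → T = 2π/N = 221.82 s ≈ 222 s.

222 s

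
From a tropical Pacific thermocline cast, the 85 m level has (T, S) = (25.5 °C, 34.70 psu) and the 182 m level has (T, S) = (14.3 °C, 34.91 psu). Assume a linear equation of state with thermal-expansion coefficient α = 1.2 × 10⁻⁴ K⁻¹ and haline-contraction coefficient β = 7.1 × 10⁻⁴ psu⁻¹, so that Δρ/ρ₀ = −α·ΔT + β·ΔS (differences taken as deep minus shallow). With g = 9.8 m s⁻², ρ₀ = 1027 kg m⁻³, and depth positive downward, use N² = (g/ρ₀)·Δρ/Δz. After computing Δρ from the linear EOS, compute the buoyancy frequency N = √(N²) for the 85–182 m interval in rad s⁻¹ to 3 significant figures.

0.0123 rad s⁻¹

ΔT = -11.2 K, ΔS = +0.21 psu (deep − shallow).
Δρ/ρ₀ = −αΔT + βΔS = 1.344 × 10⁻³ + 1.491 × 10⁻⁴ = 1.4931 × 10⁻³, so Δρ ≈ 1.533 kg m⁻³.
N² = (g/ρ₀)·Δρ/Δz = g·(Δρ/ρ₀)/Δz = 9.8 × 1.4931 × 10⁻³ / 97 = 1.5085 × 10⁻⁴ s⁻².
N = √(1.5085 × 10⁻⁴) = 0.012282 rad s⁻¹ ≈ 0.0123 rad s⁻¹.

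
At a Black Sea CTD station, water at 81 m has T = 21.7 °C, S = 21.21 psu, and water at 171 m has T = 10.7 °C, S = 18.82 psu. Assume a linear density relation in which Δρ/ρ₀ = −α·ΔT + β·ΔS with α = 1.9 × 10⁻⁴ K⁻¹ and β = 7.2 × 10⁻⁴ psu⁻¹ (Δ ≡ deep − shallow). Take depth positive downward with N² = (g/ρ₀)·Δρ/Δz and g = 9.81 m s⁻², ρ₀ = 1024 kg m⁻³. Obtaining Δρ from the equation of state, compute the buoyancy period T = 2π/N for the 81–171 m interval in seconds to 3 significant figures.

ΔT = -11.0 K, ΔS = -2.39 psu (deep − shallow).
Δρ/ρ₀ = −αΔT + βΔS = 2.09 × 10⁻³ − 1.7208 × 10⁻³ = 3.692 × 10⁻⁴, so Δρ ≈ 0.3781 kg m⁻³.
N² = (g/ρ₀)·Δρ/Δz = g·(Δρ/ρ₀)/Δz = 9.81 × 3.692 × 10⁻⁴ / 90 = 4.0243 × 10⁻⁵ s⁻².
N = √(4.0243 × 10⁻⁵) = 6.3437 × 10⁻³ rad s⁻¹ → T = 2π/N = 990.46 s ≈ 990 s.

990 s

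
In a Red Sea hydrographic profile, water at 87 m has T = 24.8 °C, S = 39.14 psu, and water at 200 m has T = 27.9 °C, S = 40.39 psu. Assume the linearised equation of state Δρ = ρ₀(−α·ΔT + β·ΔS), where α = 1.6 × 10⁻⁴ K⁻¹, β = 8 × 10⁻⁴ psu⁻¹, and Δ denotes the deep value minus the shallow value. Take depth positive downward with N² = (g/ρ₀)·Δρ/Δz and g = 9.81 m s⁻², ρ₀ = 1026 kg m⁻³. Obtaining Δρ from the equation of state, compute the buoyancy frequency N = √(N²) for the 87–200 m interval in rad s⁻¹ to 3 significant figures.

ΔT = +3.1 K, ΔS = +1.25 psu (deep − shallow).
Δρ/ρ₀ = −αΔT + βΔS = -4.96 × 10⁻⁴ + 1.00 × 10⁻³ = 5.04 × 10⁻⁴, so Δρ ≈ 0.5171 kg m⁻³.
N² = (g/ρ₀)·Δρ/Δz = g·(Δρ/ρ₀)/Δz = 9.81 × 5.04 × 10⁻⁴ / 113 = 4.3754 × 10⁻⁵ s⁻².
N = √(4.3754 × 10⁻⁵) = 6.6147 × 10⁻³ rad s⁻¹ ≈ 6.61 × 10⁻³ rad s⁻¹.

6.61 × 10⁻³ rad s⁻¹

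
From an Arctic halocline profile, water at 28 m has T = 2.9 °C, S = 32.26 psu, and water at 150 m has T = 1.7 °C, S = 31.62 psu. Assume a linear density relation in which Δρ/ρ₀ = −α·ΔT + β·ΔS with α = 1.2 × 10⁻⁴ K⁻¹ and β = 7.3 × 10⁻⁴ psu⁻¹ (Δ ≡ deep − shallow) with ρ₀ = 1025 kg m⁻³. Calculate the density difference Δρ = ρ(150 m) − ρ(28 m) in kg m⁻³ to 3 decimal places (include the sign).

-0.331 kg m⁻³

ΔT = -1.2 K, ΔS = -0.64 psu (deep − shallow).
Δρ/ρ₀ = −(1.2 × 10⁻⁴)(-1.2) + (7.3 × 10⁻⁴)(-0.64) = -3.232 × 10⁻⁴.
Δρ = 1025 × (-3.232 × 10⁻⁴) = -0.331 kg m⁻³.
Negative Δρ: lighter below, statically unstable.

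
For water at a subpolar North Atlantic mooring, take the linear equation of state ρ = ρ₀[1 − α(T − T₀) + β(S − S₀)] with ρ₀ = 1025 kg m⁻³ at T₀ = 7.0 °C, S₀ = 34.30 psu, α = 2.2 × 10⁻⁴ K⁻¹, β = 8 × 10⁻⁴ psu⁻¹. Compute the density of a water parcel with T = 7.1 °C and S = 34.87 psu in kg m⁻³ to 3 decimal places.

1025.445 kg m⁻³

T − T₀ = +0.1 K, S − S₀ = +0.57 psu.
Bracket = 1 − α·(+0.1) + β·(+0.57) = 1 + (4.34 × 10⁻⁴) = 1.0004340.
ρ = 1025 × 1.0004340 = 1025.445 kg m⁻³.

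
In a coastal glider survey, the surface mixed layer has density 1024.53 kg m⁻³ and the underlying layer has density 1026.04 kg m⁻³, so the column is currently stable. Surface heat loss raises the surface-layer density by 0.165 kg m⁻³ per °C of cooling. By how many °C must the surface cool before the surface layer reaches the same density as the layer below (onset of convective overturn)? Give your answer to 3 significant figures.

Density deficit of the surface layer: 1026.04 − 1024.53 = 1.51 kg m⁻³.
Required change = 1.51 / 0.165 = 9.15 °C.

9.15 °C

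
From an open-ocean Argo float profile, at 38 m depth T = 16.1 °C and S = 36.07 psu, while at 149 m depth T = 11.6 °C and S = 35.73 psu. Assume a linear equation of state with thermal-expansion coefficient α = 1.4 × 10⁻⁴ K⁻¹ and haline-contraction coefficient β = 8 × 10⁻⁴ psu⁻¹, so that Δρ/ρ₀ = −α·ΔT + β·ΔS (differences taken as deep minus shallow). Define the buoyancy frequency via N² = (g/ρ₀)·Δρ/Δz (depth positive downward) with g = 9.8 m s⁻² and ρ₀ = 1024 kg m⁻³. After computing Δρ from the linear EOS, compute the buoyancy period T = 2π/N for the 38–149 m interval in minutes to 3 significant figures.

18.6 min

ΔT = -4.5 K, ΔS = -0.34 psu (deep − shallow).
Δρ/ρ₀ = −αΔT + βΔS = 6.30 × 10⁻⁴ − 2.72 × 10⁻⁴ = 3.58 × 10⁻⁴, so Δρ ≈ 0.3666 kg m⁻³.
N² = (g/ρ₀)·Δρ/Δz = g·(Δρ/ρ₀)/Δz = 9.8 × 3.58 × 10⁻⁴ / 111 = 3.1607 × 10⁻⁵ s⁻².
N = √(3.1607 × 10⁻⁵) = 5.6220 × 10⁻³ rad s⁻¹ → T = 2π/N = 1.1176 × 10³ s = 18.627 min ≈ 18.6 min.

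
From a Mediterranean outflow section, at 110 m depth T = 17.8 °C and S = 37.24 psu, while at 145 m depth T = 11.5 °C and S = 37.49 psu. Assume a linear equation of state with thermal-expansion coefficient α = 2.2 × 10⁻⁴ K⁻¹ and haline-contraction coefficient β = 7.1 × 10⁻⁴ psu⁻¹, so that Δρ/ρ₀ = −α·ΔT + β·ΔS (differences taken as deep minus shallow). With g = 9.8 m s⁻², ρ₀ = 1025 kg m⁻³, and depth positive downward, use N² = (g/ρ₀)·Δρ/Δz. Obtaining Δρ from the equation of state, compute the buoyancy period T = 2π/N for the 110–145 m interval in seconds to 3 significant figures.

ΔT = -6.3 K, ΔS = +0.25 psu (deep − shallow).
Δρ/ρ₀ = −αΔT + βΔS = 1.386 × 10⁻³ + 1.775 × 10⁻⁴ = 1.5635 × 10⁻³, so Δρ ≈ 1.603 kg m⁻³.
N² = (g/ρ₀)·Δρ/Δz = g·(Δρ/ρ₀)/Δz = 9.8 × 1.5635 × 10⁻³ / 35 = 4.3778 × 10⁻⁴ s⁻².
N = √(4.3778 × 10⁻⁴) = 0.020923 rad s⁻¹ → T = 2π/N = 300.30 s ≈ 300 s.

300 s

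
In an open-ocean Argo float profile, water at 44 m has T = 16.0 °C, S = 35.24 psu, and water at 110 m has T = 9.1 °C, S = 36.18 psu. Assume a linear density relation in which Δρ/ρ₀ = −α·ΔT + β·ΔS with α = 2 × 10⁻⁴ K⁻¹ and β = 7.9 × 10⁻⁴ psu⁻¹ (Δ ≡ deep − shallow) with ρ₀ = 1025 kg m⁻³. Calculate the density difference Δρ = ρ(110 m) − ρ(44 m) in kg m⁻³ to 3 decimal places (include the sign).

+2.176 kg m⁻³

ΔT = -6.9 K, ΔS = +0.94 psu (deep − shallow).
Δρ/ρ₀ = −(2 × 10⁻⁴)(-6.9) + (7.9 × 10⁻⁴)(+0.94) = 2.1226 × 10⁻³.
Δρ = 1025 × (2.1226 × 10⁻³) = +2.176 kg m⁻³.
Positive Δρ: denser below, stable.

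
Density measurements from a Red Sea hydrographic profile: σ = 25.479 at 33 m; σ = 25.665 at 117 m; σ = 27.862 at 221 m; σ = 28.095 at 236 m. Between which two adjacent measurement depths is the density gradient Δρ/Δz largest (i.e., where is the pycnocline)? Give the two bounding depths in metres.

Compute the density gradient over each adjacent pair:
  33–117 m: Δρ/Δz = 0.186/84 = 2.2 × 10⁻³ kg m⁻⁴
  117–221 m: Δρ/Δz = 2.197/104 = 0.021 kg m⁻⁴
  221–236 m: Δρ/Δz = 0.233/15 = 0.016 kg m⁻⁴
The largest gradient is in the 117–221 m interval — the pycnocline.

117–221 m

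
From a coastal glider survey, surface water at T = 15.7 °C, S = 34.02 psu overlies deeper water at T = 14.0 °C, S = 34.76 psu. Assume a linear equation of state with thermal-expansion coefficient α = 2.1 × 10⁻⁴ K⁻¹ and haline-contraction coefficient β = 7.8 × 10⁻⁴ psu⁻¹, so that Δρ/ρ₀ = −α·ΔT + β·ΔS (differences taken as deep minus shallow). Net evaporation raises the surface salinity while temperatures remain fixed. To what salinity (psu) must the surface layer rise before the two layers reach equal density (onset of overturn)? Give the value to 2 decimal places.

Neutral buoyancy requires −α(T_deep − T_surf) + β(S_deep − S_surf′) = 0.
S_surf′ = S_deep − (α/β)·ΔT = 34.76 − (2.1 × 10⁻⁴/7.8 × 10⁻⁴)·(-1.7) = 35.2177 psu.
Increase required: 35.2177 − 34.02 = 1.1977 psu.

35.22 psu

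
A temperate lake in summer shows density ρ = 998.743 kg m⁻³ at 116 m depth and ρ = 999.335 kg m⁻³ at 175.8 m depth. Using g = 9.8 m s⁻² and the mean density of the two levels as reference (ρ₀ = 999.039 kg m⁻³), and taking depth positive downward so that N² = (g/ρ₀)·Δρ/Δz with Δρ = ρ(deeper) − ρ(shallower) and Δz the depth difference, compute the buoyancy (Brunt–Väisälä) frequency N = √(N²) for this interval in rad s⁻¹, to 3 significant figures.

Δρ = 999.335 − 998.743 = 0.592 kg m⁻³ over Δz = 175.8 − 116 = 59.8 m.
N² = (9.8/999.039) × (0.592/59.8) = 9.7110 × 10⁻⁵ s⁻².
N = √(9.7110 × 10⁻⁵) = 9.8544 × 10⁻³ rad s⁻¹ ≈ 9.85 × 10⁻³ rad s⁻¹.

9.85 × 10⁻³ rad s⁻¹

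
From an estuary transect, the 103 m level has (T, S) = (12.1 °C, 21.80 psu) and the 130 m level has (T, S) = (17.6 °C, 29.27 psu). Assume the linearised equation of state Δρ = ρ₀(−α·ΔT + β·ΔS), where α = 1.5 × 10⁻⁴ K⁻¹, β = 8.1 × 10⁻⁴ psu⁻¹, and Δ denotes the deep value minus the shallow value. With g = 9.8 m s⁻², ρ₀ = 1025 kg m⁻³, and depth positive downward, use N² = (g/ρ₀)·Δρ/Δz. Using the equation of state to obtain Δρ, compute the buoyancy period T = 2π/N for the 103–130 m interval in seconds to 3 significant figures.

ΔT = +5.5 K, ΔS = +7.47 psu (deep − shallow).
Δρ/ρ₀ = −αΔT + βΔS = -8.25 × 10⁻⁴ + 6.0507 × 10⁻³ = 5.2257 × 10⁻³, so Δρ ≈ 5.356 kg m⁻³.
N² = (g/ρ₀)·Δρ/Δz = g·(Δρ/ρ₀)/Δz = 9.8 × 5.2257 × 10⁻³ / 27 = 1.8967 × 10⁻³ s⁻².
N = √(1.8967 × 10⁻³) = 0.043551 rad s⁻¹ → T = 2π/N = 144.27 s ≈ 144 s.

144 s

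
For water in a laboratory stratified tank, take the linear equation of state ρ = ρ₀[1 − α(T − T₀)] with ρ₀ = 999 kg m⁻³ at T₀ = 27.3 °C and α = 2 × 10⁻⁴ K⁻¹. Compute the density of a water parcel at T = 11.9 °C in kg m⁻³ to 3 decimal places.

1002.077 kg m⁻³

T − T₀ = -15.4 K.
Bracket = 1 − α·(-15.4) = 1 + (3.08 × 10⁻³) = 1.0030800.
ρ = 999 × 1.0030800 = 1002.077 kg m⁻³.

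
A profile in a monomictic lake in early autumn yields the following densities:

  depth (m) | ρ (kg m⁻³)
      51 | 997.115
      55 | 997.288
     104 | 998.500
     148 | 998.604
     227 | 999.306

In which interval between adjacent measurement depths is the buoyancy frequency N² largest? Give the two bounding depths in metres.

Compute the density gradient over each adjacent pair:
  51–55 m: Δρ/Δz = 0.173/4 = 0.043 kg m⁻⁴
  55–104 m: Δρ/Δz = 1.212/49 = 0.025 kg m⁻⁴
  104–148 m: Δρ/Δz = 0.104/44 = 2.4 × 10⁻³ kg m⁻⁴
  148–227 m: Δρ/Δz = 0.702/79 = 8.9 × 10⁻³ kg m⁻⁴
The largest gradient is in the 51–55 m interval — the pycnocline.

51–55 m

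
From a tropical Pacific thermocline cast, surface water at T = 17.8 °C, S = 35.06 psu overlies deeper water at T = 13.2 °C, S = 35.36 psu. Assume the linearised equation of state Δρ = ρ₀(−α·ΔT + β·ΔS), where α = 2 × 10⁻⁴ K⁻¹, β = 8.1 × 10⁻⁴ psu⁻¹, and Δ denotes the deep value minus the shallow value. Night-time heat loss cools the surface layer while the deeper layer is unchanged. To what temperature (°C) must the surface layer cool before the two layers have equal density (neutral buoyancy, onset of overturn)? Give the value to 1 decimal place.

Neutral buoyancy requires Δρ = 0, i.e. −α(T_deep − T_surf′) + β(S_deep − S_surf) = 0.
T_surf′ = T_deep − (β/α)·ΔS = 13.2 − (8.1 × 10⁻⁴/2 × 10⁻⁴)·(+0.30) = 11.985 °C.
Cooling required: 17.8 − (11.985) = 5.815 °C.

12.0 °C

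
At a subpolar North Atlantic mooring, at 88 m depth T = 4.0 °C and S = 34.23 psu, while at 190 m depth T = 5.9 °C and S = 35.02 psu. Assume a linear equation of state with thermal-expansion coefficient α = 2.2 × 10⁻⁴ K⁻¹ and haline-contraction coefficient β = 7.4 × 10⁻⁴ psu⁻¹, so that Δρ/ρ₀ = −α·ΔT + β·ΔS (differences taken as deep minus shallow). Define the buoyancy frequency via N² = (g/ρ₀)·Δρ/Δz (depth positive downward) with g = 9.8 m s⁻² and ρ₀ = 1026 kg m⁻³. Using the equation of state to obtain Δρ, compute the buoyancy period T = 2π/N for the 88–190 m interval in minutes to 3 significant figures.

ΔT = +1.9 K, ΔS = +0.79 psu (deep − shallow).
Δρ/ρ₀ = −αΔT + βΔS = -4.18 × 10⁻⁴ + 5.846 × 10⁻⁴ = 1.666 × 10⁻⁴, so Δρ ≈ 0.1709 kg m⁻³.
N² = (g/ρ₀)·Δρ/Δz = g·(Δρ/ρ₀)/Δz = 9.8 × 1.666 × 10⁻⁴ / 102 = 1.6007 × 10⁻⁵ s⁻².
N = √(1.6007 × 10⁻⁵) = 4.0009 × 10⁻³ rad s⁻¹ → T = 2π/N = 1.5704 × 10³ s = 26.173 min ≈ 26.2 min.

26.2 min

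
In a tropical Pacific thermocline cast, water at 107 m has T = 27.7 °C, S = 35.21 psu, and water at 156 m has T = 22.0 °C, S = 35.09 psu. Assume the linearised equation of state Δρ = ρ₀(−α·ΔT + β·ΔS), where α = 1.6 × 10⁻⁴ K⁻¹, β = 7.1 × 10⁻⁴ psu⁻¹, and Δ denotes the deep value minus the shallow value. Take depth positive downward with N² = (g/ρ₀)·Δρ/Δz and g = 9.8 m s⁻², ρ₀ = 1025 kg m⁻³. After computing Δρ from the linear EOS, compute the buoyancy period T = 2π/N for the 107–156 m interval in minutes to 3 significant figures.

ΔT = -5.7 K, ΔS = -0.12 psu (deep − shallow).
Δρ/ρ₀ = −αΔT + βΔS = 9.12 × 10⁻⁴ − 8.52 × 10⁻⁵ = 8.268 × 10⁻⁴, so Δρ ≈ 0.8475 kg m⁻³.
N² = (g/ρ₀)·Δρ/Δz = g·(Δρ/ρ₀)/Δz = 9.8 × 8.268 × 10⁻⁴ / 49 = 1.6536 × 10⁻⁴ s⁻².
N = √(1.6536 × 10⁻⁴) = 0.012859 rad s⁻¹ → T = 2π/N = 488.62 s = 8.1437 min ≈ 8.14 min.

8.14 min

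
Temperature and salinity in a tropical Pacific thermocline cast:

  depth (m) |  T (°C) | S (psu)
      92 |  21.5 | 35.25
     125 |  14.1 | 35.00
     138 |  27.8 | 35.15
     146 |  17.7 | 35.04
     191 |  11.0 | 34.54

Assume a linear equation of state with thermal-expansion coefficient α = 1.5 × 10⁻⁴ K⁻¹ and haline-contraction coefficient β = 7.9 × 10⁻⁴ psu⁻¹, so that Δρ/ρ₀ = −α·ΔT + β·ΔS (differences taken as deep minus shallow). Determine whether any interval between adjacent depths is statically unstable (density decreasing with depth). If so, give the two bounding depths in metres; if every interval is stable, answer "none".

125–138 m

Evaluate Δρ/ρ₀ = −αΔT + βΔS across each adjacent pair:
  92–125 m: −αΔT+βΔS = −(1.5 × 10⁻⁴)(-7.4)+(7.9 × 10⁻⁴)(-0.25) = 9.1 × 10⁻⁴ → stable
  125–138 m: −αΔT+βΔS = −(1.5 × 10⁻⁴)(+13.7)+(7.9 × 10⁻⁴)(+0.15) = -1.9 × 10⁻³ → UNSTABLE
  138–146 m: −αΔT+βΔS = −(1.5 × 10⁻⁴)(-10.1)+(7.9 × 10⁻⁴)(-0.11) = 1.4 × 10⁻³ → stable
  146–191 m: −αΔT+βΔS = −(1.5 × 10⁻⁴)(-6.7)+(7.9 × 10⁻⁴)(-0.50) = 6.1 × 10⁻⁴ → stable
The 125–138 m interval has Δρ < 0: lighter water underlies denser water.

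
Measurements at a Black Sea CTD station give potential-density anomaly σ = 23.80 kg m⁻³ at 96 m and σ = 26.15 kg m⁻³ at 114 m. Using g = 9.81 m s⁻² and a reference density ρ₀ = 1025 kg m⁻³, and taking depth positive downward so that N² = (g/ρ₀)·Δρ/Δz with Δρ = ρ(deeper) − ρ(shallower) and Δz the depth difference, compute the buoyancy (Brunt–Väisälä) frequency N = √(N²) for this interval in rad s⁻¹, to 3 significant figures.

0.0353 rad s⁻¹

Δρ = 1026.15 − 1023.80 = 2.35 kg m⁻³ over Δz = 114 − 96 = 18 m.
N² = (9.81/1025) × (2.35/18) = 1.2495 × 10⁻³ s⁻².
N = √(1.2495 × 10⁻³) = 0.035348 rad s⁻¹ ≈ 0.0353 rad s⁻¹.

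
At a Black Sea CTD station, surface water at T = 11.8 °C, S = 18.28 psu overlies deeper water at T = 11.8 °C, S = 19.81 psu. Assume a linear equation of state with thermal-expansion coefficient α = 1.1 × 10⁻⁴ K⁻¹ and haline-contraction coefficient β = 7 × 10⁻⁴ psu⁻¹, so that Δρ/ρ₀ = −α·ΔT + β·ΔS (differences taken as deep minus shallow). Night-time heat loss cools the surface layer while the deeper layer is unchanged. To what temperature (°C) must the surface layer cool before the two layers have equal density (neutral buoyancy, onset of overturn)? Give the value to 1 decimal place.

Neutral buoyancy requires Δρ = 0, i.e. −α(T_deep − T_surf′) + β(S_deep − S_surf) = 0.
T_surf′ = T_deep − (β/α)·ΔS = 11.8 − (7 × 10⁻⁴/1.1 × 10⁻⁴)·(+1.53) = 2.064 °C.
Cooling required: 11.8 − (2.064) = 9.736 °C.

2.1 °C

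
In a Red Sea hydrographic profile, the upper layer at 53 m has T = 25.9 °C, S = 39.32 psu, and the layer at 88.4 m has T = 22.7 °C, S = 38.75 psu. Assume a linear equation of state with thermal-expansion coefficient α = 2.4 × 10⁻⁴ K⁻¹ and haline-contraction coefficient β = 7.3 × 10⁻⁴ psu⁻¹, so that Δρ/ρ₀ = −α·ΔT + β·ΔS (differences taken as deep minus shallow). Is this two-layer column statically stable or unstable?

ΔT = 22.7 − 25.9 = -3.2 K and ΔS = 38.75 − 39.32 = -0.57 psu (deep − shallow).
−αΔT = 7.68 × 10⁻⁴; βΔS = -4.161 × 10⁻⁴; sum Δρ/ρ₀ = 3.519 × 10⁻⁴.
Δρ/ρ₀ > 0, so Δρ > 0: deeper water is denser → statically stable.

stable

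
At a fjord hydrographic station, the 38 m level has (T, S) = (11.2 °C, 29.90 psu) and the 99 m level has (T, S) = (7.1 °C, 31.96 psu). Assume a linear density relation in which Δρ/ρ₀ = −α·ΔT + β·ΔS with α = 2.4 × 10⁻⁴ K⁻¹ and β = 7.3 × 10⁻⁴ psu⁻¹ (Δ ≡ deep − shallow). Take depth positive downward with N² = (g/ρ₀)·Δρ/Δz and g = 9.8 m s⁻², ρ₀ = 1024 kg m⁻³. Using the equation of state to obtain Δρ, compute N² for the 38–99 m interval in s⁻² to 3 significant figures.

ΔT = -4.1 K, ΔS = +2.06 psu (deep − shallow).
Δρ/ρ₀ = −αΔT + βΔS = 9.84 × 10⁻⁴ + 1.5038 × 10⁻³ = 2.4878 × 10⁻³, so Δρ ≈ 2.548 kg m⁻³.
N² = (g/ρ₀)·Δρ/Δz = g·(Δρ/ρ₀)/Δz = 9.8 × 2.4878 × 10⁻³ / 61 = 3.9968 × 10⁻⁴ s⁻² ≈ 4.00 × 10⁻⁴ s⁻².

4.00 × 10⁻⁴ s⁻²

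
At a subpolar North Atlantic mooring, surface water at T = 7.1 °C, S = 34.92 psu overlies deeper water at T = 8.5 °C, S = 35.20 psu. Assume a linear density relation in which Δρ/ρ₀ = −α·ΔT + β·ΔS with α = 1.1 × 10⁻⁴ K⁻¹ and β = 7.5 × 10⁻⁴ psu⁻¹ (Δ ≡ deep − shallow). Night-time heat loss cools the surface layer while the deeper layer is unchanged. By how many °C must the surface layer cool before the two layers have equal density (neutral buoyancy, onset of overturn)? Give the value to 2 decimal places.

Neutral buoyancy requires Δρ = 0, i.e. −α(T_deep − T_surf′) + β(S_deep − S_surf) = 0.
T_surf′ = T_deep − (β/α)·ΔS = 8.5 − (7.5 × 10⁻⁴/1.1 × 10⁻⁴)·(+0.28) = 6.5909 °C.
Cooling required: 7.1 − (6.5909) = 0.5091 °C.

0.51 °C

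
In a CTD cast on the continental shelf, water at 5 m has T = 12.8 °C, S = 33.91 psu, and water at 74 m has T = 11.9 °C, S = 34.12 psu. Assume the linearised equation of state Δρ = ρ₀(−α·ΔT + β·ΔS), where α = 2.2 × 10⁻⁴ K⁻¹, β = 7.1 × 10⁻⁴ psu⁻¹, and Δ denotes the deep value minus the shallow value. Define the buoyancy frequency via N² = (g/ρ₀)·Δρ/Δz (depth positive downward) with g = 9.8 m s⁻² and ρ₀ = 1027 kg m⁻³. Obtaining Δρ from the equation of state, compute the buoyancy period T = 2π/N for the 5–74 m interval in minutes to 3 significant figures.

14.9 min

ΔT = -0.9 K, ΔS = +0.21 psu (deep − shallow).
Δρ/ρ₀ = −αΔT + βΔS = 1.98 × 10⁻⁴ + 1.491 × 10⁻⁴ = 3.471 × 10⁻⁴, so Δρ ≈ 0.3565 kg m⁻³.
N² = (g/ρ₀)·Δρ/Δz = g·(Δρ/ρ₀)/Δz = 9.8 × 3.471 × 10⁻⁴ / 69 = 4.9298 × 10⁻⁵ s⁻².
N = √(4.9298 × 10⁻⁵) = 7.0213 × 10⁻³ rad s⁻¹ → T = 2π/N = 894.87 s = 14.915 min ≈ 14.9 min.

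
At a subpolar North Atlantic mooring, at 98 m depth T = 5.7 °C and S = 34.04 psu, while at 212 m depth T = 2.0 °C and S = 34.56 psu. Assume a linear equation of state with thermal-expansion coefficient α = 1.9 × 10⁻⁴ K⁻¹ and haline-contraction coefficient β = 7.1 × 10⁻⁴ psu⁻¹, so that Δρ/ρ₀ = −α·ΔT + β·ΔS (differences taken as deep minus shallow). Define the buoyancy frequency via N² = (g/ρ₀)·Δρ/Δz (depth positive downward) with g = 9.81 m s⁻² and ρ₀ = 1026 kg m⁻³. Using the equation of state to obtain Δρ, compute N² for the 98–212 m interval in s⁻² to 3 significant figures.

9.23 × 10⁻⁵ s⁻²

ΔT = -3.7 K, ΔS = +0.52 psu (deep − shallow).
Δρ/ρ₀ = −αΔT + βΔS = 7.03 × 10⁻⁴ + 3.692 × 10⁻⁴ = 1.0722 × 10⁻³, so Δρ ≈ 1.100 kg m⁻³.
N² = (g/ρ₀)·Δρ/Δz = g·(Δρ/ρ₀)/Δz = 9.81 × 1.0722 × 10⁻³ / 114 = 9.2266 × 10⁻⁵ s⁻² ≈ 9.23 × 10⁻⁵ s⁻².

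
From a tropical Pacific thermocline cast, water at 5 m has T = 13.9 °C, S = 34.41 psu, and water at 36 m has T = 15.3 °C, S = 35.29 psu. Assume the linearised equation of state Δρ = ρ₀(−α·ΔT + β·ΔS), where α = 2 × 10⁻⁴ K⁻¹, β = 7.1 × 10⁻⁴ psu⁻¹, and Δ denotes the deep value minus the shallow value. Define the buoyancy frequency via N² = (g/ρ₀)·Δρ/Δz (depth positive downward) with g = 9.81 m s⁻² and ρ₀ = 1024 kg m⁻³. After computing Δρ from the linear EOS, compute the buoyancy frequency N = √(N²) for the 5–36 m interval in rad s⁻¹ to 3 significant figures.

ΔT = +1.4 K, ΔS = +0.88 psu (deep − shallow).
Δρ/ρ₀ = −αΔT + βΔS = -2.80 × 10⁻⁴ + 6.248 × 10⁻⁴ = 3.448 × 10⁻⁴, so Δρ ≈ 0.3531 kg m⁻³.
N² = (g/ρ₀)·Δρ/Δz = g·(Δρ/ρ₀)/Δz = 9.81 × 3.448 × 10⁻⁴ / 31 = 1.0911 × 10⁻⁴ s⁻².
N = √(1.0911 × 10⁻⁴) = 0.010446 rad s⁻¹ ≈ 0.0104 rad s⁻¹.

0.0104 rad s⁻¹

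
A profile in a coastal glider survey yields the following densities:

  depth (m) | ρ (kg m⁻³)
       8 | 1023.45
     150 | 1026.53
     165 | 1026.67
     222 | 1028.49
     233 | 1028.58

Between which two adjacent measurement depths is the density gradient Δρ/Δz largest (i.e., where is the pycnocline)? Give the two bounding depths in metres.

Compute the density gradient over each adjacent pair:
  8–150 m: Δρ/Δz = 3.08/142 = 0.022 kg m⁻⁴
  150–165 m: Δρ/Δz = 0.14/15 = 9.3 × 10⁻³ kg m⁻⁴
  165–222 m: Δρ/Δz = 1.82/57 = 0.032 kg m⁻⁴
  222–233 m: Δρ/Δz = 0.09/11 = 8.2 × 10⁻³ kg m⁻⁴
The largest gradient is in the 165–222 m interval — the pycnocline.

165–222 m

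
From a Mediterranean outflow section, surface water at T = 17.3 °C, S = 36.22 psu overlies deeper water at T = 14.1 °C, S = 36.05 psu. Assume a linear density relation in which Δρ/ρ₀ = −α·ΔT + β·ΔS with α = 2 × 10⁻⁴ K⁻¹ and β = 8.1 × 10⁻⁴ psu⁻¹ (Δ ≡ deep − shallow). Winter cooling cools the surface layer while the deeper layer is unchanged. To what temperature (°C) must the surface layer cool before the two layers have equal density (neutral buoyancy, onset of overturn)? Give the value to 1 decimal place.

Neutral buoyancy requires Δρ = 0, i.e. −α(T_deep − T_surf′) + β(S_deep − S_surf) = 0.
T_surf′ = T_deep − (β/α)·ΔS = 14.1 − (8.1 × 10⁻⁴/2 × 10⁻⁴)·(-0.17) = 14.788 °C.
Cooling required: 17.3 − (14.788) = 2.512 °C.

14.8 °C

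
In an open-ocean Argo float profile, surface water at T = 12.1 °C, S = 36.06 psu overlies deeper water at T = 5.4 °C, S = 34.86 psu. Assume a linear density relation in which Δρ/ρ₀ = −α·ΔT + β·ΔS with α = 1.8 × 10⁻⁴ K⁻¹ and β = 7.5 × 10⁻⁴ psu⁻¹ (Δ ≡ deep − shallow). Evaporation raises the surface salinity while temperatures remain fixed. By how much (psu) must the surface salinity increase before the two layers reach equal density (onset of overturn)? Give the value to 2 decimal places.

0.41 psu

Neutral buoyancy requires −α(T_deep − T_surf) + β(S_deep − S_surf′) = 0.
S_surf′ = S_deep − (α/β)·ΔT = 34.86 − (1.8 × 10⁻⁴/7.5 × 10⁻⁴)·(-6.7) = 36.4680 psu.
Increase required: 36.4680 − 36.06 = 0.4080 psu.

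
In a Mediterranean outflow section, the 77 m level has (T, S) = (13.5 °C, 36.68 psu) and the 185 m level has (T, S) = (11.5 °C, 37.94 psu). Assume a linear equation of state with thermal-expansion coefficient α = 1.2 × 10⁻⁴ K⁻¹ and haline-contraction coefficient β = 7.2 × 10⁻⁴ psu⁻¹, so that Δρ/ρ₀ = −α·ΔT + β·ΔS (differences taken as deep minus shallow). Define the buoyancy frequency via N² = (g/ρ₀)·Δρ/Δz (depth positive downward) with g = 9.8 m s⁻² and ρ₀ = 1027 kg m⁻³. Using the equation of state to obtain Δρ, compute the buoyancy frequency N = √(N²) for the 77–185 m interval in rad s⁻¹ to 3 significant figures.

0.0102 rad s⁻¹

ΔT = -2.0 K, ΔS = +1.26 psu (deep − shallow).
Δρ/ρ₀ = −αΔT + βΔS = 2.40 × 10⁻⁴ + 9.072 × 10⁻⁴ = 1.1472 × 10⁻³, so Δρ ≈ 1.178 kg m⁻³.
N² = (g/ρ₀)·Δρ/Δz = g·(Δρ/ρ₀)/Δz = 9.8 × 1.1472 × 10⁻³ / 108 = 1.0410 × 10⁻⁴ s⁻².
N = √(1.0410 × 10⁻⁴) = 0.010203 rad s⁻¹ ≈ 0.0102 rad s⁻¹.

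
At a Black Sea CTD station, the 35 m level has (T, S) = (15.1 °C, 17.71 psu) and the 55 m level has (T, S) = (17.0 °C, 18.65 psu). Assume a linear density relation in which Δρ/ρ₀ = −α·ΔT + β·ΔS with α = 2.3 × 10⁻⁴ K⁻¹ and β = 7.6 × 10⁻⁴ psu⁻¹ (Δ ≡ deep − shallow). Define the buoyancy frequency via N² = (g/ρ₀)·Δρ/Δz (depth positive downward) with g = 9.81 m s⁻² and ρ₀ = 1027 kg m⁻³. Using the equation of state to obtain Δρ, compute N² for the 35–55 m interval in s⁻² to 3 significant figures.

ΔT = +1.9 K, ΔS = +0.94 psu (deep − shallow).
Δρ/ρ₀ = −αΔT + βΔS = -4.37 × 10⁻⁴ + 7.144 × 10⁻⁴ = 2.774 × 10⁻⁴, so Δρ ≈ 0.2849 kg m⁻³.
N² = (g/ρ₀)·Δρ/Δz = g·(Δρ/ρ₀)/Δz = 9.81 × 2.774 × 10⁻⁴ / 20 = 1.3606 × 10⁻⁴ s⁻² ≈ 1.36 × 10⁻⁴ s⁻².

1.36 × 10⁻⁴ s⁻²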